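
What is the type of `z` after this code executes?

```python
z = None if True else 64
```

Ternary: condition is True, if branch (None) taken → NoneType

NoneType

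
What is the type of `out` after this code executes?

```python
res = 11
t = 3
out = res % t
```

int % int returns int (11 % 3 = 2)

int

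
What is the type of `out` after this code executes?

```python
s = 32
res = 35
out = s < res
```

Comparison operators return bool

bool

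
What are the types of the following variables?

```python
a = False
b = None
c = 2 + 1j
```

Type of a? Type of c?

a is bool; c is complex

bool, complex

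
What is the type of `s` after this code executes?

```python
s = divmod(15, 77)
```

divmod() returns a tuple (quotient, remainder)

tuple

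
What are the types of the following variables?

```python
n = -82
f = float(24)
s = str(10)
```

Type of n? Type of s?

n is int; s is str

int, str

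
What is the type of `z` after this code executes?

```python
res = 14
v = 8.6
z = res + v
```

int + float returns float (14 + 8.6 = 22.6)

float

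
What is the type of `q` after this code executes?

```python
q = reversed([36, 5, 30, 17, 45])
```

reversed() on a list returns a list_reverseiterator

list_reverseiterator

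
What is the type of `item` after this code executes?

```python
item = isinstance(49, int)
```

isinstance() returns bool

bool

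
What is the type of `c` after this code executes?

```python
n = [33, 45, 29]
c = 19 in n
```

'in' operator returns bool

bool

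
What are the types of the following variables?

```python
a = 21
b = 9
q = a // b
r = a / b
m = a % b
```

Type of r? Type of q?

int / int returns float; int // int returns int

float, int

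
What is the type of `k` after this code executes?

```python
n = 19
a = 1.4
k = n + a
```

int + float returns float (19 + 1.4 = 20.4)

float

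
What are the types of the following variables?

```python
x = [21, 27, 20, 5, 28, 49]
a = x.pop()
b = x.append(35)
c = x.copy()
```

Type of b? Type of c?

list.append() returns None; list.copy() returns list

NoneType, list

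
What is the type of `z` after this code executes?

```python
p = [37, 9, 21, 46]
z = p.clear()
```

list.clear() returns None

NoneType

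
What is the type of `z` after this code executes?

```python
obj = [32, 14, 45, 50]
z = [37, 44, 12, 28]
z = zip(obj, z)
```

zip() returns a zip iterator object

zip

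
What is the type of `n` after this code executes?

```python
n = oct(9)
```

oct() returns str representation

str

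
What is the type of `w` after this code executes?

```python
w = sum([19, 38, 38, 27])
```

sum() of ints returns int

int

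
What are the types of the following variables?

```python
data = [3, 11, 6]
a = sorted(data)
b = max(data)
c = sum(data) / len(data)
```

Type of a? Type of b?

sorted() returns list; max of ints returns int

list, int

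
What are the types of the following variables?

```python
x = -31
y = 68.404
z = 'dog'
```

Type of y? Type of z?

y is float; z is str

float, str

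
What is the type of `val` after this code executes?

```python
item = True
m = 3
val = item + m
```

bool + int returns int (True is 1, so 1 + 3 = 4)

int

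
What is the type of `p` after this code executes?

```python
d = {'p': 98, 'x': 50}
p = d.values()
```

.values() returns a dict_values view object

dict_values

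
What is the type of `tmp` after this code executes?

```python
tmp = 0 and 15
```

'and' returns the first falsy value (0, which is int)

int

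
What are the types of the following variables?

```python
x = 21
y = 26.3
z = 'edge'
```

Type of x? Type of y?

x is int; y is float

int, float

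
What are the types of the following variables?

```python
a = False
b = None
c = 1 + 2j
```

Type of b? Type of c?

b is NoneType; c is complex

NoneType, complex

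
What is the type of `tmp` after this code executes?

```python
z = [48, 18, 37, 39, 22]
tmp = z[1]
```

Indexing a list of ints returns int (z[1] = 18)

int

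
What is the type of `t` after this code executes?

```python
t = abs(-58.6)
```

abs() of float returns float

float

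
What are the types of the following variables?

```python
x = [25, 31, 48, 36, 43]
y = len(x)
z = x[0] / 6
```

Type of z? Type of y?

int / int returns float; len() returns int

float, int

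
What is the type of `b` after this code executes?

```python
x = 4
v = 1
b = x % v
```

int % int returns int (4 % 1 = 0)

int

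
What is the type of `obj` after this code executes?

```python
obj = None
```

None has type NoneType

NoneType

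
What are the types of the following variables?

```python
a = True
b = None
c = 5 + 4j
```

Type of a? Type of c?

a is bool; c is complex

bool, complex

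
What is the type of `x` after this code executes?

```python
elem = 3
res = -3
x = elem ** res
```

int ** negative int returns float

float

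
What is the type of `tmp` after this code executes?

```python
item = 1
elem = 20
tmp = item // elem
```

int // int returns int (1 // 20 = 0)

int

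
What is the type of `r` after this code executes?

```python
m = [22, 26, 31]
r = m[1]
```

Indexing a list of ints returns int (m[1] = 26)

int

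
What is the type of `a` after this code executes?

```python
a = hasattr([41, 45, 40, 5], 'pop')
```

hasattr() returns bool

bool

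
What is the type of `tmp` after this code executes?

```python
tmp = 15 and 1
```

'and' returns the last value when all truthy (1, which is int)

int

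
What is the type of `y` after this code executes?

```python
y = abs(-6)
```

abs() of int returns int

int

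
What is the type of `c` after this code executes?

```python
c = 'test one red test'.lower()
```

str.lower() returns str

str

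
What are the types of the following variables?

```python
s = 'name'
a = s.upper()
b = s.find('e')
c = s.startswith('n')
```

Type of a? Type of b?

str.upper() returns str; str.find() returns int

str, int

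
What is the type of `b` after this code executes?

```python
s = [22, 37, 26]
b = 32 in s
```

'in' operator returns bool

bool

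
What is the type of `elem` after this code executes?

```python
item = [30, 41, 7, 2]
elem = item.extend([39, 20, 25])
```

list.extend() returns None

NoneType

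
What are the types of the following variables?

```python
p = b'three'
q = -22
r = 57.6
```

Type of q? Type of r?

q is int; r is float

int, float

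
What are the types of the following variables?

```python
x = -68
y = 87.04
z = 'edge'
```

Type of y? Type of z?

y is float; z is str

float, str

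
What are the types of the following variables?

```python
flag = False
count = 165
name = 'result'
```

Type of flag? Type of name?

flag is bool; name is str

bool, str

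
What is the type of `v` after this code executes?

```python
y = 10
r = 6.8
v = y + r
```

int + float returns float (10 + 6.8 = 16.8)

float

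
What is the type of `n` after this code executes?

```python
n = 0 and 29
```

'and' returns the first falsy value (0, which is int)

int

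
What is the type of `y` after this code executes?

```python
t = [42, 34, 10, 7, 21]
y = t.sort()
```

list.sort() returns None (sorts in place)

NoneType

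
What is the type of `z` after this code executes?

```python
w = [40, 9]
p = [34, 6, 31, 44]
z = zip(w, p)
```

zip() returns a zip iterator object

zip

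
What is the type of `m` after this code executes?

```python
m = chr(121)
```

chr() returns str (single character)

str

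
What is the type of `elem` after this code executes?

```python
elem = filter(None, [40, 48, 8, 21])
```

filter() returns a filter iterator object

filter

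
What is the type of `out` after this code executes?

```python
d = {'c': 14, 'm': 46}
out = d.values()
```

.values() returns a dict_values view object

dict_values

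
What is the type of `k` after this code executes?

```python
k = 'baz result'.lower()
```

str.lower() returns str

str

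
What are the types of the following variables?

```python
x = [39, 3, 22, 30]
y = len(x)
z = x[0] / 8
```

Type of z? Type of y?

int / int returns float; len() returns int

float, int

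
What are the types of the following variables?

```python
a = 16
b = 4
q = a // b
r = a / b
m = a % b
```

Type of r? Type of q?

int / int returns float; int // int returns int

float, int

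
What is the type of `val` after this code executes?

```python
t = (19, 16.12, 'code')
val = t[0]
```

Index 0 of tuple is 19 which is int

int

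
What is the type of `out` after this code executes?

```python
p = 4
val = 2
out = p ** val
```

int ** positive int returns int (4 ** 2 = 16)

int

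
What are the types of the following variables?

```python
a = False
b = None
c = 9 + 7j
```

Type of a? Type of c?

a is bool; c is complex

bool, complex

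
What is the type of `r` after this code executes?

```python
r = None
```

None has type NoneType

NoneType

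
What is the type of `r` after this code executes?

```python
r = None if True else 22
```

Ternary: condition is True, if branch (None) taken → NoneType

NoneType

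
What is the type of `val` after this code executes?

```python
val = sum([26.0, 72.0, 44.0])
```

sum() of floats returns float

float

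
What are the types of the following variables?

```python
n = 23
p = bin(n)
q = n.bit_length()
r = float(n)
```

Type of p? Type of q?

bin() returns str; int.bit_length() returns int

str, int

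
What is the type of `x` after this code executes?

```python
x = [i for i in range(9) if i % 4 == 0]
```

A list comprehension [...] produces a list

list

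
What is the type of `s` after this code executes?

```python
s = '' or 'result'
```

'or' returns first truthy value ('result', which is str)

str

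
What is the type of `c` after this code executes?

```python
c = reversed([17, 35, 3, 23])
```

reversed() on a list returns a list_reverseiterator

list_reverseiterator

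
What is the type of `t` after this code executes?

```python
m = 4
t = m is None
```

'is' comparison returns bool

bool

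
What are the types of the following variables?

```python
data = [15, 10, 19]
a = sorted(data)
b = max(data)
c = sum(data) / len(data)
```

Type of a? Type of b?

sorted() returns list; max of ints returns int

list, int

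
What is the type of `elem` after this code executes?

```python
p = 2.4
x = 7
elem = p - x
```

float - int returns float (2.4 - 7 = -4.6)

float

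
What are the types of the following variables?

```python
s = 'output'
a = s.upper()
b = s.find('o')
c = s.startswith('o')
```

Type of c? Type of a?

str.startswith() returns bool; str.upper() returns str

bool, str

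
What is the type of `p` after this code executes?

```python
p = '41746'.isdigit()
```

str.isdigit() returns bool

bool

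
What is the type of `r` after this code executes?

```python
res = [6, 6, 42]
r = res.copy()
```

list.copy() returns list

list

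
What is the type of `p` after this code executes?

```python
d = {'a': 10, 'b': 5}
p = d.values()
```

.values() returns a dict_values view object

dict_values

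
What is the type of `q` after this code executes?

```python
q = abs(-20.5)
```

abs() of float returns float

float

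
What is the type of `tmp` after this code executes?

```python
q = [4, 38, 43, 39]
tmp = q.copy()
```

list.copy() returns list

list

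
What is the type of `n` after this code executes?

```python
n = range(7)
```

range() returns a range object

range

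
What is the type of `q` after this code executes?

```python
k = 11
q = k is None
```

'is' comparison returns bool

bool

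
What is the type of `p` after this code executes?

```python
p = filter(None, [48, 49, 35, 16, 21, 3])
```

filter() returns a filter iterator object

filter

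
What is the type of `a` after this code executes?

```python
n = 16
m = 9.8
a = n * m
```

int * float returns float (16 * 9.8 = 156.8)

float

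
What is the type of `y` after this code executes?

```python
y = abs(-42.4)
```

abs() of float returns float

float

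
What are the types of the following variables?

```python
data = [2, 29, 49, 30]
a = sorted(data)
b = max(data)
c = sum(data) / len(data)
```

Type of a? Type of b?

sorted() returns list; max of ints returns int

list, int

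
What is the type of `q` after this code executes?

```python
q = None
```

None has type NoneType

NoneType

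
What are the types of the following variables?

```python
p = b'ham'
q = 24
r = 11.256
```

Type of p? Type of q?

p is bytes; q is int

bytes, int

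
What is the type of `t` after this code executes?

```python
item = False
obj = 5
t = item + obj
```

bool + int returns int (False is 0, so 0 + 5 = 5)

int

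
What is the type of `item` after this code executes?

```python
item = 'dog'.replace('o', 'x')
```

str.replace() returns str

str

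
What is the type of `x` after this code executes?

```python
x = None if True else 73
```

Ternary: condition is True, if branch (None) taken → NoneType

NoneType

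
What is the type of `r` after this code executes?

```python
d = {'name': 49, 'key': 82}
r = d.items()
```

dict.items() returns a dict_items view

dict_items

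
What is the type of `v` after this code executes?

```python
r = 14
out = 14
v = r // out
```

int // int returns int (14 // 14 = 1)

int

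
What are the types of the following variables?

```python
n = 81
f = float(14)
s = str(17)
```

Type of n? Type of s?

n is int; s is str

int, str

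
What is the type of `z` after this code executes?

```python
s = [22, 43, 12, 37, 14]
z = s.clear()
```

list.clear() returns None

NoneType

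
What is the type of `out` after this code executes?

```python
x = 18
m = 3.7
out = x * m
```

int * float returns float (18 * 3.7 = 66.6)

float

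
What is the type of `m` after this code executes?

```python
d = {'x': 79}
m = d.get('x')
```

dict.get() returns the value (int) when key is found

int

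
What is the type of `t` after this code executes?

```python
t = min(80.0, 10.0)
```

min() of floats returns float

float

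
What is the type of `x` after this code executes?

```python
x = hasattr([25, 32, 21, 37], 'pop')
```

hasattr() returns bool

bool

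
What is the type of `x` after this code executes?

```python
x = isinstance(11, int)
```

isinstance() returns bool

bool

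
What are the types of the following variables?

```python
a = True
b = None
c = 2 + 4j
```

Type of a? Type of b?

a is bool; b is NoneType

bool, NoneType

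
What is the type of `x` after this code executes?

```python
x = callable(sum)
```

callable() returns bool

bool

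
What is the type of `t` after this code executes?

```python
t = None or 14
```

'or' with None returns the other value (14, int)

int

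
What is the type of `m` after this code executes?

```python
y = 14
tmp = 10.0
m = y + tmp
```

int + float returns float (14 + 10.0 = 24.0)

float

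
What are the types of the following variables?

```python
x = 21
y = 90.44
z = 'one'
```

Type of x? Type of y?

x is int; y is float

int, float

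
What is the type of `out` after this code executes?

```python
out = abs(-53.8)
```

abs() of float returns float

float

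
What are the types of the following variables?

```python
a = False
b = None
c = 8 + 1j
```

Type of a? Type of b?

a is bool; b is NoneType

bool, NoneType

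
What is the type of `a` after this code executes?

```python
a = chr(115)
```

chr() returns str (single character)

str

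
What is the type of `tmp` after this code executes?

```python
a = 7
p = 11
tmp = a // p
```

int // int returns int (7 // 11 = 0)

int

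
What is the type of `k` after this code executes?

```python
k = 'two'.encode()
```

str.encode() returns bytes

bytes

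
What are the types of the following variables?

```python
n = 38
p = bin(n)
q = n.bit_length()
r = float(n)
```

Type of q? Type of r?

int.bit_length() returns int; float() returns float

int, float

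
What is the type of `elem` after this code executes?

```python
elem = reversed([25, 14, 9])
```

reversed() on a list returns a list_reverseiterator

list_reverseiterator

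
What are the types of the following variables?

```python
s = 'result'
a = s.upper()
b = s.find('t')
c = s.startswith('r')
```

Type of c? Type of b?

str.startswith() returns bool; str.find() returns int

bool, int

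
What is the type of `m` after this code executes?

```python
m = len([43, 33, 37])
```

len() always returns int

int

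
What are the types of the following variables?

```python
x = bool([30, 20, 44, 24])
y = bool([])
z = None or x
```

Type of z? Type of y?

None or <bool> returns the bool; bool() returns bool

bool, bool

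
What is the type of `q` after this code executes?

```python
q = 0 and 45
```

'and' returns the first falsy value (0, which is int)

int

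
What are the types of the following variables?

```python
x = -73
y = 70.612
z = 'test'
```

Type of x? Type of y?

x is int; y is float

int, float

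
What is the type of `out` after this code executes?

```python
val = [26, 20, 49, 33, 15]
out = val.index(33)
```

list.index() returns int

int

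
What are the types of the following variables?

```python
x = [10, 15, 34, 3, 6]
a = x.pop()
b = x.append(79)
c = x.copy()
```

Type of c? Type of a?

list.copy() returns list; list.pop() returns the element (int)

list, int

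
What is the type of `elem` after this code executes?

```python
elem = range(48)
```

range() returns a range object

range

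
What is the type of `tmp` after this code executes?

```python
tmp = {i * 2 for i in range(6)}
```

A set comprehension {expr for x in iterable} produces a set

set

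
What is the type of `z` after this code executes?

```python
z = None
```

None has type NoneType

NoneType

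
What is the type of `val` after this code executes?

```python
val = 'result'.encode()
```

str.encode() returns bytes

bytes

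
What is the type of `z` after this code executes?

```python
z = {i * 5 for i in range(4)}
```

A set comprehension {expr for x in iterable} produces a set

set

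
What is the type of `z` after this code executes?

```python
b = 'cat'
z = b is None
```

'is' comparison returns bool

bool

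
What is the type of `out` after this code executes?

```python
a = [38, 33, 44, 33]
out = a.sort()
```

list.sort() returns None (sorts in place)

NoneType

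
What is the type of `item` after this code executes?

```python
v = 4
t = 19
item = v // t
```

int // int returns int (4 // 19 = 0)

int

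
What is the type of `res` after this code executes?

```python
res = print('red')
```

print() returns None

NoneType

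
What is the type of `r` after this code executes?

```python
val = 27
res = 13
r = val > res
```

Comparison operators return bool

bool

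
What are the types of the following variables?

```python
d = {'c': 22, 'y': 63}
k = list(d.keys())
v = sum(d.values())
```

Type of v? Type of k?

sum of int values returns int; list(...) returns list

int, list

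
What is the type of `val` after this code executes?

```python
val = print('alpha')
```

print() returns None

NoneType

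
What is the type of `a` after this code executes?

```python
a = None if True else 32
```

Ternary: condition is True, if branch (None) taken → NoneType

NoneType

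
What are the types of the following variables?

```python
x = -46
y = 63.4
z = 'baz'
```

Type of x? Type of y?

x is int; y is float

int, float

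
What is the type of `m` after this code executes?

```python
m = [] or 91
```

'or' returns first truthy value (91, which is int)

int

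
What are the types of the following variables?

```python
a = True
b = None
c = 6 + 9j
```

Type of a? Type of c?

a is bool; c is complex

bool, complex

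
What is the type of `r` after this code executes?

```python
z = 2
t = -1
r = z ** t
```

int ** negative int returns float

float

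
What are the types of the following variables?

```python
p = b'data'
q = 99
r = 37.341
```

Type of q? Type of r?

q is int; r is float

int, float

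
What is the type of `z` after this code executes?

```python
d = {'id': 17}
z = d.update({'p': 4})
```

dict.update() returns None

NoneType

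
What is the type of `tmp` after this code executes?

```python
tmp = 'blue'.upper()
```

str.upper() returns str

str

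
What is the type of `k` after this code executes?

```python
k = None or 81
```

'or' with None returns the other value (81, int)

int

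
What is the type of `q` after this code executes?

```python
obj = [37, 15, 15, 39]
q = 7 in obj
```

'in' operator returns bool

bool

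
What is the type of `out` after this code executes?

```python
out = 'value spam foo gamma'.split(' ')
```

str.split() returns list

list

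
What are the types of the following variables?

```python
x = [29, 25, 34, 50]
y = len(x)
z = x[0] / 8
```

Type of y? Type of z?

len() returns int; int / int returns float

int, float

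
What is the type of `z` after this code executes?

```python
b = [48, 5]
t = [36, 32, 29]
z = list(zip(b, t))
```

list(zip(...)) returns a list of tuples

list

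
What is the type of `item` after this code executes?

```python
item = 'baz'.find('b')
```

str.find() returns int (index, or -1)

int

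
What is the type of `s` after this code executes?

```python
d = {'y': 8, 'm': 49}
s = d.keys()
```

.keys() returns a dict_keys view object

dict_keys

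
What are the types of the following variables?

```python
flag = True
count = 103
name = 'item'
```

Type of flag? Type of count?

flag is bool; count is int

bool, int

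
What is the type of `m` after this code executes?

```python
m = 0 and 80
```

'and' returns the first falsy value (0, which is int)

int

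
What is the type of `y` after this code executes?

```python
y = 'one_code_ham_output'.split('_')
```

str.split() returns list

list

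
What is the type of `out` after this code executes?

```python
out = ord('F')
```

ord() returns int (Unicode code point)

int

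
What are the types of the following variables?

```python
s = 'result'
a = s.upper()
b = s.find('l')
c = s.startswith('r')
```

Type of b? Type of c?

str.find() returns int; str.startswith() returns bool

int, bool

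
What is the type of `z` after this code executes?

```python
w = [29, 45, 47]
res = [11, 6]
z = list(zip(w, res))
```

list(zip(...)) returns a list of tuples

list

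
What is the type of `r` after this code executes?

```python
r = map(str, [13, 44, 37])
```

map() returns a map iterator object

map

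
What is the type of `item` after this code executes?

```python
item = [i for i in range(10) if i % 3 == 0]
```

A list comprehension [...] produces a list

list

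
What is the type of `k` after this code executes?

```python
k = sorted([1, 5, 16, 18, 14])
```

sorted() always returns list

list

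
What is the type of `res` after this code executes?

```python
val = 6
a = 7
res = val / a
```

int / int always returns float in Python 3 (6 / 7 = 0.857143)

float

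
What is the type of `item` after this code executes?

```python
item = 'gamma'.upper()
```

str.upper() returns str

str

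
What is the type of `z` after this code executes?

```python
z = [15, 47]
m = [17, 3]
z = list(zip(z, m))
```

list(zip(...)) returns a list of tuples

list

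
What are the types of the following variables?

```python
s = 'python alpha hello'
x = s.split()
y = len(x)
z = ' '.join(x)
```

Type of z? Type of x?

str.join() returns str; str.split() returns list

str, list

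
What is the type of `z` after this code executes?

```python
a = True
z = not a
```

'not' always returns bool

bool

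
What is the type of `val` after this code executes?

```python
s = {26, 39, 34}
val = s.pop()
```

Popping from a set of ints returns int

int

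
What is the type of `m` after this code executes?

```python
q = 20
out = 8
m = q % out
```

int % int returns int (20 % 8 = 4)

int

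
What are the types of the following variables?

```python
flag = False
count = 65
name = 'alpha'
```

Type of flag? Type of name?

flag is bool; name is str

bool, str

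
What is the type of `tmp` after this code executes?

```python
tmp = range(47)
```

range() returns a range object

range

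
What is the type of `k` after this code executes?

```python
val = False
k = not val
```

'not' always returns bool

bool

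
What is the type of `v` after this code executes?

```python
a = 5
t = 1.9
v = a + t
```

int + float returns float (5 + 1.9 = 6.9)

float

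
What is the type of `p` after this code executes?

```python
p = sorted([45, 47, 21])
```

sorted() always returns list

list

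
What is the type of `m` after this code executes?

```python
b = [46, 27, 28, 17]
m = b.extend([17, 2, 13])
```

list.extend() returns None

NoneType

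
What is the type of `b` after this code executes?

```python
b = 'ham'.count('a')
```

str.count() returns int

int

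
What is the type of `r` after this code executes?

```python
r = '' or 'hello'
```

'or' returns first truthy value ('hello', which is str)

str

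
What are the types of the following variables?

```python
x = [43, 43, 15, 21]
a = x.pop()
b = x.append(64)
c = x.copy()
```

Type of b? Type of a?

list.append() returns None; list.pop() returns the element (int)

NoneType, int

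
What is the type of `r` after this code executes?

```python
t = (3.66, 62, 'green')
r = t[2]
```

Index 2 of tuple is 'green' which is str

str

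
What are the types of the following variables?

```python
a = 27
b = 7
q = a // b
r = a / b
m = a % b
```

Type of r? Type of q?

int / int returns float; int // int returns int

float, int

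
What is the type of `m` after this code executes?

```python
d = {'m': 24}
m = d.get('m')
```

dict.get() returns the value (int) when key is found

int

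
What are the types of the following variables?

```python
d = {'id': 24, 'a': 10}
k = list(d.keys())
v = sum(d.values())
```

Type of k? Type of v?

list(...) returns list; sum of int values returns int

list, int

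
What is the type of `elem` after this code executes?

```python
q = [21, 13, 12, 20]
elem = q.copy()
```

list.copy() returns list

list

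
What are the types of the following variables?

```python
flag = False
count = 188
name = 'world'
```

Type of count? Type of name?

count is int; name is str

int, str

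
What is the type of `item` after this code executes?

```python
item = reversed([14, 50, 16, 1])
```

reversed() on a list returns a list_reverseiterator

list_reverseiterator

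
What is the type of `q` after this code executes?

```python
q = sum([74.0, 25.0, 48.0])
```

sum() of floats returns float

float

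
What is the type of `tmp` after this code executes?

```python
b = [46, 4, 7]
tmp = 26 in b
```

'in' operator returns bool

bool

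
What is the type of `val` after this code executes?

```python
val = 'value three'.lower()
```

str.lower() returns str

str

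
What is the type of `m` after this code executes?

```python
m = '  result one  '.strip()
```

str.strip() returns str

str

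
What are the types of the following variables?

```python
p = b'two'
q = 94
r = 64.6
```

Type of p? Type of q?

p is bytes; q is int

bytes, int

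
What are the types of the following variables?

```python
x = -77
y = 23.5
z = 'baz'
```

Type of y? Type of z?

y is float; z is str

float, str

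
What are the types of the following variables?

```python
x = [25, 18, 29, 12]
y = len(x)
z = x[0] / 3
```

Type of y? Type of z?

len() returns int; int / int returns float

int, float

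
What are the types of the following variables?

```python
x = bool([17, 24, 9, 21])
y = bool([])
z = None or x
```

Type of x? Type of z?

bool() returns bool; None or <bool> returns the bool

bool, bool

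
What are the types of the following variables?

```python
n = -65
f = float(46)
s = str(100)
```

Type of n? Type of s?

n is int; s is str

int, str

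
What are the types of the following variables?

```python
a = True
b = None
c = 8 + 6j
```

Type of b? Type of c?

b is NoneType; c is complex

NoneType, complex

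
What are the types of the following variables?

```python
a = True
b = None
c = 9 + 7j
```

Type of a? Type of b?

a is bool; b is NoneType

bool, NoneType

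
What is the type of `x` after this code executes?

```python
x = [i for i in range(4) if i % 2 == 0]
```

A list comprehension [...] produces a list

list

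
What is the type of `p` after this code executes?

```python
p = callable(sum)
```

callable() returns bool

bool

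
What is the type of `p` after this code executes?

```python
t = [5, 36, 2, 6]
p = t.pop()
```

list.pop() returns the popped element (int here)

int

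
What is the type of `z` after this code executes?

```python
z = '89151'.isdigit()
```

str.isdigit() returns bool

bool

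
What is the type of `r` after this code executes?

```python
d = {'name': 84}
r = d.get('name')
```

dict.get() returns the value (int) when key is found

int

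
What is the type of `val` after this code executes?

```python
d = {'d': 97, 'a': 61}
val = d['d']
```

Accessing dict[str, int] with key 'd' returns int value 97

int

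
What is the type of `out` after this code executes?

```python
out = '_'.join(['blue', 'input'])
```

str.join() returns str

str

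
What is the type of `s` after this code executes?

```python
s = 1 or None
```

'or' returns first truthy value (1, int)

int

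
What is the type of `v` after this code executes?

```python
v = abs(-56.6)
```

abs() of float returns float

float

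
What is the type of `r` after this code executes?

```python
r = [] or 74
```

'or' returns first truthy value (74, which is int)

int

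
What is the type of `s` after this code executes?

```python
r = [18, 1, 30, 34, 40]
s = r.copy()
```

list.copy() returns list

list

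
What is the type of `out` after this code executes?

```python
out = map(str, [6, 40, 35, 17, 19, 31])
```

map() returns a map iterator object

map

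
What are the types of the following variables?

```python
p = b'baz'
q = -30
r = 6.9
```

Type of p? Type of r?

p is bytes; r is float

bytes, float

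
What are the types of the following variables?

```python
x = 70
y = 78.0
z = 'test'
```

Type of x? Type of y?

x is int; y is float

int, float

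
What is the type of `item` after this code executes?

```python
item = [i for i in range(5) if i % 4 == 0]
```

A list comprehension [...] produces a list

list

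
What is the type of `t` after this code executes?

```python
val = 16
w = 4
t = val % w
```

int % int returns int (16 % 4 = 0)

int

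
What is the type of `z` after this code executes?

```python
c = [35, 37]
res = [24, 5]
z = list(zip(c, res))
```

list(zip(...)) returns a list of tuples

list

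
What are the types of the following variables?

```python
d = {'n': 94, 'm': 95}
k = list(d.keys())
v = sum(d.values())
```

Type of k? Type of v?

list(...) returns list; sum of int values returns int

list, int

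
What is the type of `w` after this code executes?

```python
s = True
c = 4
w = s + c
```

bool + int returns int (True is 1, so 1 + 4 = 5)

int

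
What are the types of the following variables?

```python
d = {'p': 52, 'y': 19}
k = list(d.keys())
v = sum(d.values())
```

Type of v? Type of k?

sum of int values returns int; list(...) returns list

int, list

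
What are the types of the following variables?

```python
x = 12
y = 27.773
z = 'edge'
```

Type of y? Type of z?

y is float; z is str

float, str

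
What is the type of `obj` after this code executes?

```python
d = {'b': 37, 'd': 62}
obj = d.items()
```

dict.items() returns a dict_items view

dict_items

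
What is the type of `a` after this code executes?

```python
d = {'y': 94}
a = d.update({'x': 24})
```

dict.update() returns None

NoneType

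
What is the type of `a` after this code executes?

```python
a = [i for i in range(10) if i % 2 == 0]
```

A list comprehension [...] produces a list

list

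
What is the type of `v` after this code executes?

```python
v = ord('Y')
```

ord() returns int (Unicode code point)

int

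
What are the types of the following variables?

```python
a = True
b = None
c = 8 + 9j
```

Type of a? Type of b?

a is bool; b is NoneType

bool, NoneType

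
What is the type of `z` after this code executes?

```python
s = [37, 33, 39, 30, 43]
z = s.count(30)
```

list.count() returns int

int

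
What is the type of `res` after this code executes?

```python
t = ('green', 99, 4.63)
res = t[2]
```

Index 2 of tuple is 4.63 which is float

float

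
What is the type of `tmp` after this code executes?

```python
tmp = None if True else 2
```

Ternary: condition is True, if branch (None) taken → NoneType

NoneType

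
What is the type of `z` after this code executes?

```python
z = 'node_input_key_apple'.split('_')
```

str.split() returns list

list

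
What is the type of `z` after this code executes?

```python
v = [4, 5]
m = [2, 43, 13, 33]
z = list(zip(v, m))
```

list(zip(...)) returns a list of tuples

list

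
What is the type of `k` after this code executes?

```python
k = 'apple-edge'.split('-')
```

str.split() returns list

list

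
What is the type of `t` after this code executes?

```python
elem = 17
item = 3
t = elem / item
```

int / int always returns float in Python 3 (17 / 3 = 5.66667)

float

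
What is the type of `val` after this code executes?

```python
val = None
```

None has type NoneType

NoneType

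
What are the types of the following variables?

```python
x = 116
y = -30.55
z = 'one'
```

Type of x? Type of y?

x is int; y is float

int, float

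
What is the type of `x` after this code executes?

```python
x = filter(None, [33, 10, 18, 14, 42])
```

filter() returns a filter iterator object

filter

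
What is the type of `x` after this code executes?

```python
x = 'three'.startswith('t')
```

str.startswith() returns bool

bool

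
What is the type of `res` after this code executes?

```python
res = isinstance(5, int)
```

isinstance() returns bool

bool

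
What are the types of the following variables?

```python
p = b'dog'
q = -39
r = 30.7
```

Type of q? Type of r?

q is int; r is float

int, float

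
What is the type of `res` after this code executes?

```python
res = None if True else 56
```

Ternary: condition is True, if branch (None) taken → NoneType

NoneType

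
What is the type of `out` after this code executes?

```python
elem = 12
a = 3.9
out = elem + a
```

int + float returns float (12 + 3.9 = 15.9)

float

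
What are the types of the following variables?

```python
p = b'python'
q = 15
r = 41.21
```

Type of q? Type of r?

q is int; r is float

int, float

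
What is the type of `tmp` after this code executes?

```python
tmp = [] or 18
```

'or' returns first truthy value (18, which is int)

int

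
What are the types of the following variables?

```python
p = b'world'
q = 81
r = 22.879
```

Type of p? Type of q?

p is bytes; q is int

bytes, int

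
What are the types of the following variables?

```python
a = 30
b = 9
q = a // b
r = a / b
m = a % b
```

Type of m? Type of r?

int % int returns int; int / int returns float

int, float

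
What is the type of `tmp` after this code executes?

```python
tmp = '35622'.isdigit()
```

str.isdigit() returns bool

bool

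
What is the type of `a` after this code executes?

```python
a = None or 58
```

'or' with None returns the other value (58, int)

int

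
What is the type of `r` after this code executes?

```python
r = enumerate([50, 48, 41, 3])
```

enumerate() returns an enumerate iterator object

enumerate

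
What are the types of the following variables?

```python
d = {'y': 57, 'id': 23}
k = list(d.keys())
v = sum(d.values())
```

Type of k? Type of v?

list(...) returns list; sum of int values returns int

list, int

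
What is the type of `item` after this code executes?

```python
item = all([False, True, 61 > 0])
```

all() returns bool

bool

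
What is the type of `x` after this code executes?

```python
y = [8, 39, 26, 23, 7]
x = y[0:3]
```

Slicing a list always returns a list

list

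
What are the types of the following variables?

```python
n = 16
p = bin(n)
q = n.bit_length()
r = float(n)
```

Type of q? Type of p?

int.bit_length() returns int; bin() returns str

int, str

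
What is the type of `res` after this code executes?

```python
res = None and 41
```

'and' returns first falsy value (None)

NoneType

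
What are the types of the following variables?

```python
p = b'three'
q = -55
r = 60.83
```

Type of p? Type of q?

p is bytes; q is int

bytes, int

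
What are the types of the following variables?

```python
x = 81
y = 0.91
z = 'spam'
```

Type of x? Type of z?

x is int; z is str

int, str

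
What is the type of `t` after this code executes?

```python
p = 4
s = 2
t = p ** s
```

int ** positive int returns int (4 ** 2 = 16)

int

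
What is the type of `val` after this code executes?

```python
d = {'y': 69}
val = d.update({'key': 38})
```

dict.update() returns None

NoneType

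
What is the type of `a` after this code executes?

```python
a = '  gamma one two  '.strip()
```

str.strip() returns str

str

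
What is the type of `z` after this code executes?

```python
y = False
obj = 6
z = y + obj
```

bool + int returns int (False is 0, so 0 + 6 = 6)

int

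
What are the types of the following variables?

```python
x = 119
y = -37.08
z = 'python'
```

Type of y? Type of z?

y is float; z is str

float, str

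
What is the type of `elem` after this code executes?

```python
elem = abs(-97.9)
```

abs() of float returns float

float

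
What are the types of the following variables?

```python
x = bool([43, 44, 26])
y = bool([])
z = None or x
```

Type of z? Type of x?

None or <bool> returns the bool; bool() returns bool

bool, bool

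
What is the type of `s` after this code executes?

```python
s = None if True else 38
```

Ternary: condition is True, if branch (None) taken → NoneType

NoneType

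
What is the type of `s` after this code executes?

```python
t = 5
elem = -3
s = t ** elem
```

int ** negative int returns float

float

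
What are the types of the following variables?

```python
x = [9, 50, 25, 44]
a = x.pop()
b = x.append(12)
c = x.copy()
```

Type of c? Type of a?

list.copy() returns list; list.pop() returns the element (int)

list, int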